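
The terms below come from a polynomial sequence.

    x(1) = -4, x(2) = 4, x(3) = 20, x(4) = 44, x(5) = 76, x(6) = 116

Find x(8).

220

First differences: 8, 16, 24, 32, 40
Second differences: 8, 8, 8, 8
Second differences constant at 8.
40 + 8 = 48;  116 + 48 = 164
48 + 8 = 56;  164 + 56 = 220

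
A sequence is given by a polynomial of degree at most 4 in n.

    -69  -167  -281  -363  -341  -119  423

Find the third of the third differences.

96

D1: -98, -114, -82, 22, 222, 542
D2: -16, 32, 104, 200, 320
D3: 48, 72, 96, 120
D4: 24, 24, 24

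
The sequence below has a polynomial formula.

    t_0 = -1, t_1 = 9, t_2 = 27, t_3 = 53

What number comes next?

87

10, 18, 26
8, 8
Second differences constant at 8.
26 + 8 = 34;  53 + 34 = 87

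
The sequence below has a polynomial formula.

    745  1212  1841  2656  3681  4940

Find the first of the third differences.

24

D1: 467, 629, 815, 1025, 1259
D2: 162, 186, 210, 234
D3: 24, 24, 24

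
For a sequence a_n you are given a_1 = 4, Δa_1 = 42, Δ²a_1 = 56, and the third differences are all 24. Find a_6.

1014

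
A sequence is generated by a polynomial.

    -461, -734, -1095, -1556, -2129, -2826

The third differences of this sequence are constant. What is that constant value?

-12

D1: -273, -361, -461, -573, -697
D2: -88, -100, -112, -124
D3: -12, -12, -12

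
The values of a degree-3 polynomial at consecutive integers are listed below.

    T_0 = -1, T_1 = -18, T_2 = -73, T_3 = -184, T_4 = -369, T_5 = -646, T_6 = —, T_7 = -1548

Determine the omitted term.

-1033

Using the first 6 terms:
-17, -55, -111, -185, -277
-38, -56, -74, -92
-18, -18, -18
Constant third difference = -18.
Extend forward: -92 − 18 = -110;  -277 − 110 = -387;  -646 − 387 = -1033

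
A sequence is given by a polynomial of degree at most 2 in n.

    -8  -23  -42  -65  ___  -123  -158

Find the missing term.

-92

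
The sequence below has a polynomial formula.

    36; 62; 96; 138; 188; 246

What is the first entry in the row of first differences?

26

Δ: 26, 34, 42, 50, 58
Δ²: 8, 8, 8, 8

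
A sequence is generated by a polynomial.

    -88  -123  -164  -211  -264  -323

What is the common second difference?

First differences: -35, -41, -47, -53, -59
Second differences: -6, -6, -6, -6

-6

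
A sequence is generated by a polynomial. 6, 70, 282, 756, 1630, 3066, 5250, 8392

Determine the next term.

First differences: 64, 212, 474, 874, 1436, 2184, 3142
Second differences: 148, 262, 400, 562, 748, 958
Third differences: 114, 138, 162, 186, 210
Fourth differences: 24, 24, 24, 24
The fourth differences are constant (24).
210 + 24 = 234;  958 + 234 = 1192;  3142 + 1192 = 4334;  8392 + 4334 = 12726

12726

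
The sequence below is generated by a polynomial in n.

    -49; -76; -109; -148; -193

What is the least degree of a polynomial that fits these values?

First differences: -27, -33, -39, -45
Second differences: -6, -6, -6
The second differences are constant, so the polynomial has degree 2.

2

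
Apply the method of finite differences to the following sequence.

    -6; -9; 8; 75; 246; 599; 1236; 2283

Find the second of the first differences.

17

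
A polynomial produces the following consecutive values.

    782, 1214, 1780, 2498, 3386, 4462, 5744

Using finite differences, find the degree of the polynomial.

432, 566, 718, 888, 1076, 1282
134, 152, 170, 188, 206
18, 18, 18, 18
The third differences are constant, so the polynomial has degree 3.

3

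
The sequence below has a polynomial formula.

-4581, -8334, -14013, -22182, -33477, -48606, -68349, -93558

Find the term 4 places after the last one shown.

-268614

-3753, -5679, -8169, -11295, -15129, -19743, -25209
-1926, -2490, -3126, -3834, -4614, -5466
-564, -636, -708, -780, -852
-72, -72, -72, -72
Fourth differences constant at -72.
-852 − 72 = -924;  -5466 − 924 = -6390;  -25209 − 6390 = -31599;  -93558 − 31599 = -125157
-924 − 72 = -996;  -6390 − 996 = -7386;  -31599 − 7386 = -38985;  -125157 − 38985 = -164142
-996 − 72 = -1068;  -7386 − 1068 = -8454;  -38985 − 8454 = -47439;  -164142 − 47439 = -211581
-1068 − 72 = -1140;  -8454 − 1140 = -9594;  -47439 − 9594 = -57033;  -211581 − 57033 = -268614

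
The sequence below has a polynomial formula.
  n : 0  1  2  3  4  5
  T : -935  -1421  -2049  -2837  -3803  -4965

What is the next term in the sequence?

Δ: -486, -628, -788, -966, -1162
Δ²: -142, -160, -178, -196
Δ³: -18, -18, -18
The third differences are constant (-18).
-196 − 18 = -214;  -1162 − 214 = -1376;  -4965 − 1376 = -6341

-6341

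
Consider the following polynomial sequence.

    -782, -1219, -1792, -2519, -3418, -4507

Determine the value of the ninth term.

-9094

D1: -437, -573, -727, -899, -1089
D2: -136, -154, -172, -190
D3: -18, -18, -18
Third differences constant at -18.
-190 − 18 = -208;  -1089 − 208 = -1297;  -4507 − 1297 = -5804
-208 − 18 = -226;  -1297 − 226 = -1523;  -5804 − 1523 = -7327
-226 − 18 = -244;  -1523 − 244 = -1767;  -7327 − 1767 = -9094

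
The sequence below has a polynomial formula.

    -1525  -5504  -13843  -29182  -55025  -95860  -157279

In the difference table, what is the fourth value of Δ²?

-14992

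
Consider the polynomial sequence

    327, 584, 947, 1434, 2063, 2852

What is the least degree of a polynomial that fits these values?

3

First differences: 257, 363, 487, 629, 789
Second differences: 106, 124, 142, 160
Third differences: 18, 18, 18
The third differences are constant, so the polynomial has degree 3.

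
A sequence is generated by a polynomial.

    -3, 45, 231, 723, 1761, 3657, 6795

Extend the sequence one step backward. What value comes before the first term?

-9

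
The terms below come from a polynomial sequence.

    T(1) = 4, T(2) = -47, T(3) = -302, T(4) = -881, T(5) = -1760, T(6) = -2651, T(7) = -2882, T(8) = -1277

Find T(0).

D1: -51, -255, -579, -879, -891, -231, 1605
D2: -204, -324, -300, -12, 660, 1836
D3: -120, 24, 288, 672, 1176
D4: 144, 264, 384, 504
D5: 120, 120, 120
The fifth differences are constant at 120.
Work back: 144 − 120 = 24;  -120 − 24 = -144;  -204 + 144 = -60;  -51 + 60 = 9;  4 − 9 = -5

-5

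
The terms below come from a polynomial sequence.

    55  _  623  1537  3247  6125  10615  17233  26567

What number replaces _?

205

Using the last 7 terms:
D1: 914, 1710, 2878, 4490, 6618, 9334
D2: 796, 1168, 1612, 2128, 2716
D3: 372, 444, 516, 588
D4: 72, 72, 72
Constant fourth difference = 72.
Extend backward: 372 − 72 = 300;  796 − 300 = 496;  914 − 496 = 418;  623 − 418 = 205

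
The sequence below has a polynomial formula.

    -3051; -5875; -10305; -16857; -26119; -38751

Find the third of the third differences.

-660

Δ: -2824, -4430, -6552, -9262, -12632
Δ²: -1606, -2122, -2710, -3370
Δ³: -516, -588, -660
Δ⁴: -72, -72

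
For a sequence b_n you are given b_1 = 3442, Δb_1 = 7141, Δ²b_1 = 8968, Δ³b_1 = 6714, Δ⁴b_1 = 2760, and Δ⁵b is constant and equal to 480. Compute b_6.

210247

Build the table forward from the leading diagonal:
D5: 480, 480, 480, 480, 480, 480
D4: 2760, 3240, 3720, 4200, 4680, 5160
D3: 6714, 9474, 12714, 16434, 20634, 25314
D2: 8968, 15682, 25156, 37870, 54304, 74938
D1: 7141, 16109, 31791, 56947, 94817, 149121
b: 3442, 10583, 26692, 58483, 115430, 210247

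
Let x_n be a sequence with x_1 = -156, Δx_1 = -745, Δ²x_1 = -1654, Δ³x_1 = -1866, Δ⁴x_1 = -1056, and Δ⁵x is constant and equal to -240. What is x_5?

Build the table forward from the leading diagonal:
Δ⁵: -240, -240, -240, -240, -240
Δ⁴: -1056, -1296, -1536, -1776, -2016
Δ³: -1866, -2922, -4218, -5754, -7530
Δ²: -1654, -3520, -6442, -10660, -16414
Δ: -745, -2399, -5919, -12361, -23021
x: -156, -901, -3300, -9219, -21580

-21580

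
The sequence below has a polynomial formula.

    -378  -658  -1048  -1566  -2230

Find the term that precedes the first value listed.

-190

Δ: -280  -390  -518  -664
Δ²: -110  -128  -146
Δ³: -18  -18
The third differences are constant at -18.
Work back: -110 + 18 = -92;  -280 + 92 = -188;  -378 + 188 = -190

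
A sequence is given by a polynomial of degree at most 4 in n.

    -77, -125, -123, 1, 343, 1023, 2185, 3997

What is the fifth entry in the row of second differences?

Δ: -48, 2, 124, 342, 680, 1162, 1812
Δ²: 50, 122, 218, 338, 482, 650
Δ³: 72, 96, 120, 144, 168
Δ⁴: 24, 24, 24, 24

482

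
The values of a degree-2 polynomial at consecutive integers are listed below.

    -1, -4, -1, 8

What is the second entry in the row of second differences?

First differences: -3, 3, 9
Second differences: 6, 6

6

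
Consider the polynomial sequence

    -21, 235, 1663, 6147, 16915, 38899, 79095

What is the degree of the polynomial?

5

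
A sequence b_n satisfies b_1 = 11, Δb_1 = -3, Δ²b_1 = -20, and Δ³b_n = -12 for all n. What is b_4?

-70

Build the table forward from the leading diagonal:
Third differences: -12, -12, -12, -12
Second differences: -20, -32, -44, -56
First differences: -3, -23, -55, -99
b: 11, 8, -15, -70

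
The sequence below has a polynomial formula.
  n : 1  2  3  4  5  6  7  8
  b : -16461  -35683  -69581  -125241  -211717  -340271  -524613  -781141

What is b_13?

-3938901

First differences: -19222, -33898, -55660, -86476, -128554, -184342, -256528
Second differences: -14676, -21762, -30816, -42078, -55788, -72186
Third differences: -7086, -9054, -11262, -13710, -16398
Fourth differences: -1968, -2208, -2448, -2688
Fifth differences: -240, -240, -240
The fifth differences are constant (-240).
-2688 − 240 = -2928;  -16398 − 2928 = -19326;  -72186 − 19326 = -91512;  -256528 − 91512 = -348040;  -781141 − 348040 = -1129181
-2928 − 240 = -3168;  -19326 − 3168 = -22494;  -91512 − 22494 = -114006;  -348040 − 114006 = -462046;  -1129181 − 462046 = -1591227
-3168 − 240 = -3408;  -22494 − 3408 = -25902;  -114006 − 25902 = -139908;  -462046 − 139908 = -601954;  -1591227 − 601954 = -2193181
-3408 − 240 = -3648;  -25902 − 3648 = -29550;  -139908 − 29550 = -169458;  -601954 − 169458 = -771412;  -2193181 − 771412 = -2964593
-3648 − 240 = -3888;  -29550 − 3888 = -33438;  -169458 − 33438 = -202896;  -771412 − 202896 = -974308;  -2964593 − 974308 = -3938901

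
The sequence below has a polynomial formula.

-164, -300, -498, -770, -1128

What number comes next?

Δ: -136, -198, -272, -358
Δ²: -62, -74, -86
Δ³: -12, -12
Constant third difference = -12, so extend:
-86 − 12 = -98;  -358 − 98 = -456;  -1128 − 456 = -1584

-1584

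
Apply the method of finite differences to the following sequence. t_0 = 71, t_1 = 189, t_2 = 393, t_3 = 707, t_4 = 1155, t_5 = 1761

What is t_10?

D1: 118 , 204 , 314 , 448 , 606
D2: 86 , 110 , 134 , 158
D3: 24 , 24 , 24
The third differences are constant (24).
158 + 24 = 182;  606 + 182 = 788;  1761 + 788 = 2549
182 + 24 = 206;  788 + 206 = 994;  2549 + 994 = 3543
206 + 24 = 230;  994 + 230 = 1224;  3543 + 1224 = 4767
230 + 24 = 254;  1224 + 254 = 1478;  4767 + 1478 = 6245
254 + 24 = 278;  1478 + 278 = 1756;  6245 + 1756 = 8001

8001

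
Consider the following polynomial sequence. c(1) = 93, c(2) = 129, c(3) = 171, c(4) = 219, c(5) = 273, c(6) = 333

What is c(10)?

633

D1: 36  42  48  54  60
D2: 6  6  6  6
The second differences are constant (6).
60 + 6 = 66;  333 + 66 = 399
66 + 6 = 72;  399 + 72 = 471
72 + 6 = 78;  471 + 78 = 549
78 + 6 = 84;  549 + 84 = 633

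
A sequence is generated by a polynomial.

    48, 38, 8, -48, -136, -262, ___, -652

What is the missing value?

-432

Using the first 6 terms:
-10  -30  -56  -88  -126
-20  -26  -32  -38
-6  -6  -6
Constant third difference = -6.
Extend forward: -38 − 6 = -44;  -126 − 44 = -170;  -262 − 170 = -432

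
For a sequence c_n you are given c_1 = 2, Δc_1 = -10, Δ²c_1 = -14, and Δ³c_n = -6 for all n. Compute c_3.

-32

Build the table forward from the leading diagonal:
Third differences: -6  -6  -6
Second differences: -14  -20  -26
First differences: -10  -24  -44
c: 2  -8  -32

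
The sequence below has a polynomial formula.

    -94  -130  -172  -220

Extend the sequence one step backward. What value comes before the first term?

-36, -42, -48
-6, -6
The second differences are constant at -6.
Work back: -36 + 6 = -30;  -94 + 30 = -64

-64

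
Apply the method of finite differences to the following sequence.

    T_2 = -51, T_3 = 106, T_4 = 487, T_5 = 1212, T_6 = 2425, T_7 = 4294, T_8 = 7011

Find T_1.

Δ: 157  381  725  1213  1869  2717
Δ²: 224  344  488  656  848
Δ³: 120  144  168  192
Δ⁴: 24  24  24
The fourth differences are constant at 24.
Work back: 120 − 24 = 96;  224 − 96 = 128;  157 − 128 = 29;  -51 − 29 = -80

-80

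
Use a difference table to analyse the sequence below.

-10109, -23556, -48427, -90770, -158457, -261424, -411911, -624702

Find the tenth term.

First differences: -13447 , -24871 , -42343 , -67687 , -102967 , -150487 , -212791
Second differences: -11424 , -17472 , -25344 , -35280 , -47520 , -62304
Third differences: -6048 , -7872 , -9936 , -12240 , -14784
Fourth differences: -1824 , -2064 , -2304 , -2544
Fifth differences: -240 , -240 , -240
Constant fifth difference = -240, so extend:
-2544 − 240 = -2784;  -14784 − 2784 = -17568;  -62304 − 17568 = -79872;  -212791 − 79872 = -292663;  -624702 − 292663 = -917365
-2784 − 240 = -3024;  -17568 − 3024 = -20592;  -79872 − 20592 = -100464;  -292663 − 100464 = -393127;  -917365 − 393127 = -1310492

-1310492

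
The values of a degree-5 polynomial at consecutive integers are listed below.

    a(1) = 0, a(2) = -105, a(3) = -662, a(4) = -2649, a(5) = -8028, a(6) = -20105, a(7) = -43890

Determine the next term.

-86457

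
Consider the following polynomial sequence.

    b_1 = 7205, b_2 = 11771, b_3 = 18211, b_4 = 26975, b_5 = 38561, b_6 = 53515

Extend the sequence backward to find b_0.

4111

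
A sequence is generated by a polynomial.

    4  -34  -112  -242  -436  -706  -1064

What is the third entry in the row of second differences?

Δ: -38, -78, -130, -194, -270, -358
Δ²: -40, -52, -64, -76, -88
Δ³: -12, -12, -12, -12

-64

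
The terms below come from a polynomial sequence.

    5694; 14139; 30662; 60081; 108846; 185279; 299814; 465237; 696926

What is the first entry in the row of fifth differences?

240

D1: 8445, 16523, 29419, 48765, 76433, 114535, 165423, 231689
D2: 8078, 12896, 19346, 27668, 38102, 50888, 66266
D3: 4818, 6450, 8322, 10434, 12786, 15378
D4: 1632, 1872, 2112, 2352, 2592
D5: 240, 240, 240, 240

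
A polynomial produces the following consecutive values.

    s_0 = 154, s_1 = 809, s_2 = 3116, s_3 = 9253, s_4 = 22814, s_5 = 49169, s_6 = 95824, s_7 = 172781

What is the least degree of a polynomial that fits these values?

D1: 655, 2307, 6137, 13561, 26355, 46655, 76957
D2: 1652, 3830, 7424, 12794, 20300, 30302
D3: 2178, 3594, 5370, 7506, 10002
D4: 1416, 1776, 2136, 2496
D5: 360, 360, 360
The fifth differences are constant, so the polynomial has degree 5.

5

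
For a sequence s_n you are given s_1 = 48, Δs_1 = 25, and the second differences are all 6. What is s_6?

233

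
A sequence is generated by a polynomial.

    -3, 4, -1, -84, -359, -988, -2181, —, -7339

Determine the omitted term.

Using the first 7 terms:
Δ: 7  -5  -83  -275  -629  -1193
Δ²: -12  -78  -192  -354  -564
Δ³: -66  -114  -162  -210
Δ⁴: -48  -48  -48
Constant fourth difference = -48.
Extend forward: -210 − 48 = -258;  -564 − 258 = -822;  -1193 − 822 = -2015;  -2181 − 2015 = -4196

-4196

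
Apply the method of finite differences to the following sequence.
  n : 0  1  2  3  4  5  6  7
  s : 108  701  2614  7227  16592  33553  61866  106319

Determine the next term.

First differences: 593, 1913, 4613, 9365, 16961, 28313, 44453
Second differences: 1320, 2700, 4752, 7596, 11352, 16140
Third differences: 1380, 2052, 2844, 3756, 4788
Fourth differences: 672, 792, 912, 1032
Fifth differences: 120, 120, 120
Constant fifth difference = 120, so extend:
1032 + 120 = 1152;  4788 + 1152 = 5940;  16140 + 5940 = 22080;  44453 + 22080 = 66533;  106319 + 66533 = 172852

172852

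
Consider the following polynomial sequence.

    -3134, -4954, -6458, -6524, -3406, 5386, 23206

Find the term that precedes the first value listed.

First differences: -1820, -1504, -66, 3118, 8792, 17820
Second differences: 316, 1438, 3184, 5674, 9028
Third differences: 1122, 1746, 2490, 3354
Fourth differences: 624, 744, 864
Fifth differences: 120, 120
The fifth differences are constant at 120.
Work back: 624 − 120 = 504;  1122 − 504 = 618;  316 − 618 = -302;  -1820 + 302 = -1518;  -3134 + 1518 = -1616

-1616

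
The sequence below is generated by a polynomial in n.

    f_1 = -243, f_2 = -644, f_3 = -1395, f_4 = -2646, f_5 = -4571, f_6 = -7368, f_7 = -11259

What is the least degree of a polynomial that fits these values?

4

-401, -751, -1251, -1925, -2797, -3891
-350, -500, -674, -872, -1094
-150, -174, -198, -222
-24, -24, -24
The fourth differences are constant, so the polynomial has degree 4.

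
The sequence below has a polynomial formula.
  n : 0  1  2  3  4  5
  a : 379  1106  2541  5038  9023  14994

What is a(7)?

35246

727, 1435, 2497, 3985, 5971
708, 1062, 1488, 1986
354, 426, 498
72, 72
The fourth differences are constant (72).
498 + 72 = 570;  1986 + 570 = 2556;  5971 + 2556 = 8527;  14994 + 8527 = 23521
570 + 72 = 642;  2556 + 642 = 3198;  8527 + 3198 = 11725;  23521 + 11725 = 35246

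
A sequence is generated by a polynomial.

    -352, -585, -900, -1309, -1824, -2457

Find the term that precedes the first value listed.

-189

Δ: -233, -315, -409, -515, -633
Δ²: -82, -94, -106, -118
Δ³: -12, -12, -12
The third differences are constant at -12.
Work back: -82 + 12 = -70;  -233 + 70 = -163;  -352 + 163 = -189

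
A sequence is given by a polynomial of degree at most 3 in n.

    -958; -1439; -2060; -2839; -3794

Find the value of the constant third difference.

Δ: -481, -621, -779, -955
Δ²: -140, -158, -176
Δ³: -18, -18

-18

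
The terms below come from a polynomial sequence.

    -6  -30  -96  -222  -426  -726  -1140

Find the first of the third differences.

-18

Δ: -24, -66, -126, -204, -300, -414
Δ²: -42, -60, -78, -96, -114
Δ³: -18, -18, -18, -18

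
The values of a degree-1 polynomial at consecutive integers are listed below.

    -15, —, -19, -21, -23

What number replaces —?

-17

Using the last 3 terms:
D1: -2  -2
Constant first difference = -2.
Extend backward: -19 + 2 = -17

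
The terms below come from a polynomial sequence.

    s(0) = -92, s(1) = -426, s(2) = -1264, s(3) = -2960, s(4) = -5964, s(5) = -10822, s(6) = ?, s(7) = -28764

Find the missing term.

Using the first 6 terms:
-334  -838  -1696  -3004  -4858
-504  -858  -1308  -1854
-354  -450  -546
-96  -96
Constant fourth difference = -96.
Extend forward: -546 − 96 = -642;  -1854 − 642 = -2496;  -4858 − 2496 = -7354;  -10822 − 7354 = -18176

-18176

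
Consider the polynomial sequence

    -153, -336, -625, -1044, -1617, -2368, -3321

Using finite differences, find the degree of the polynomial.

3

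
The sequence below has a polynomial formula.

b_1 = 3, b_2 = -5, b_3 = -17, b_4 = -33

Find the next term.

First differences: -8, -12, -16
Second differences: -4, -4
Constant second difference = -4, so extend:
-16 − 4 = -20;  -33 − 20 = -53

-53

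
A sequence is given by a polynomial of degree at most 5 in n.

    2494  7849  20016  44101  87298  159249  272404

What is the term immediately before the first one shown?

573

First differences: 5355, 12167, 24085, 43197, 71951, 113155
Second differences: 6812, 11918, 19112, 28754, 41204
Third differences: 5106, 7194, 9642, 12450
Fourth differences: 2088, 2448, 2808
Fifth differences: 360, 360
The fifth differences are constant at 360.
Work back: 2088 − 360 = 1728;  5106 − 1728 = 3378;  6812 − 3378 = 3434;  5355 − 3434 = 1921;  2494 − 1921 = 573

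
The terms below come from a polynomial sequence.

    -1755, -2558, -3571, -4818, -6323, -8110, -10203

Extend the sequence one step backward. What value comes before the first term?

D1: -803, -1013, -1247, -1505, -1787, -2093
D2: -210, -234, -258, -282, -306
D3: -24, -24, -24, -24
The third differences are constant at -24.
Work back: -210 + 24 = -186;  -803 + 186 = -617;  -1755 + 617 = -1138

-1138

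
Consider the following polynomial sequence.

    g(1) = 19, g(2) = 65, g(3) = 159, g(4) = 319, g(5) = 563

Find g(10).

D1: 46  94  160  244
D2: 48  66  84
D3: 18  18
Third differences constant at 18.
84 + 18 = 102;  244 + 102 = 346;  563 + 346 = 909
102 + 18 = 120;  346 + 120 = 466;  909 + 466 = 1375
120 + 18 = 138;  466 + 138 = 604;  1375 + 604 = 1979
138 + 18 = 156;  604 + 156 = 760;  1979 + 760 = 2739
156 + 18 = 174;  760 + 174 = 934;  2739 + 934 = 3673

3673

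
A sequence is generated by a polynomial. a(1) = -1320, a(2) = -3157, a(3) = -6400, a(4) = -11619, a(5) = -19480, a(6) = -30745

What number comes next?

First differences: -1837  -3243  -5219  -7861  -11265
Second differences: -1406  -1976  -2642  -3404
Third differences: -570  -666  -762
Fourth differences: -96  -96
Fourth differences constant at -96.
-762 − 96 = -858;  -3404 − 858 = -4262;  -11265 − 4262 = -15527;  -30745 − 15527 = -46272

-46272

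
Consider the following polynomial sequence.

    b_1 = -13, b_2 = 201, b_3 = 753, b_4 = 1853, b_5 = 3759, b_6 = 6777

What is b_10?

Δ: 214, 552, 1100, 1906, 3018
Δ²: 338, 548, 806, 1112
Δ³: 210, 258, 306
Δ⁴: 48, 48
Fourth differences constant at 48.
306 + 48 = 354;  1112 + 354 = 1466;  3018 + 1466 = 4484;  6777 + 4484 = 11261
354 + 48 = 402;  1466 + 402 = 1868;  4484 + 1868 = 6352;  11261 + 6352 = 17613
402 + 48 = 450;  1868 + 450 = 2318;  6352 + 2318 = 8670;  17613 + 8670 = 26283
450 + 48 = 498;  2318 + 498 = 2816;  8670 + 2816 = 11486;  26283 + 11486 = 37769

37769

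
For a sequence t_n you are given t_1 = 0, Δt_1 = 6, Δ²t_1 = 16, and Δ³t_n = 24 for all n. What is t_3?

28

Build the table forward from the leading diagonal:
Third differences: 24, 24, 24
Second differences: 16, 40, 64
First differences: 6, 22, 62
t: 0, 6, 28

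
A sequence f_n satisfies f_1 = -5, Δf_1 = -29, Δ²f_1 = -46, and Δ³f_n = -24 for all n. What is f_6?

-850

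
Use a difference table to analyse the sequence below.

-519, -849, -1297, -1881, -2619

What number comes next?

-3529

Δ: -330, -448, -584, -738
Δ²: -118, -136, -154
Δ³: -18, -18
Third differences constant at -18.
-154 − 18 = -172;  -738 − 172 = -910;  -2619 − 910 = -3529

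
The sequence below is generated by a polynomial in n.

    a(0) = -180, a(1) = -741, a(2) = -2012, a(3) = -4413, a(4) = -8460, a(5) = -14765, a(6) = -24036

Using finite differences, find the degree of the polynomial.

4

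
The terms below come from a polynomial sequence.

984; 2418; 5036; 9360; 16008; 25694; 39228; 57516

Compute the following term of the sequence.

First differences: 1434, 2618, 4324, 6648, 9686, 13534, 18288
Second differences: 1184, 1706, 2324, 3038, 3848, 4754
Third differences: 522, 618, 714, 810, 906
Fourth differences: 96, 96, 96, 96
Fourth differences constant at 96.
906 + 96 = 1002;  4754 + 1002 = 5756;  18288 + 5756 = 24044;  57516 + 24044 = 81560

81560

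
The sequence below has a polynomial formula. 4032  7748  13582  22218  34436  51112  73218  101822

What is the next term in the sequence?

D1: 3716, 5834, 8636, 12218, 16676, 22106, 28604
D2: 2118, 2802, 3582, 4458, 5430, 6498
D3: 684, 780, 876, 972, 1068
D4: 96, 96, 96, 96
Fourth differences constant at 96.
1068 + 96 = 1164;  6498 + 1164 = 7662;  28604 + 7662 = 36266;  101822 + 36266 = 138088

138088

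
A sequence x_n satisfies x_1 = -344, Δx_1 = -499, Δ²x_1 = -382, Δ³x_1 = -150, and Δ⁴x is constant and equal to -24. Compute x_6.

-8279

Build the table forward from the leading diagonal:
Δ⁴: -24  -24  -24  -24  -24  -24
Δ³: -150  -174  -198  -222  -246  -270
Δ²: -382  -532  -706  -904  -1126  -1372
Δ: -499  -881  -1413  -2119  -3023  -4149
x: -344  -843  -1724  -3137  -5256  -8279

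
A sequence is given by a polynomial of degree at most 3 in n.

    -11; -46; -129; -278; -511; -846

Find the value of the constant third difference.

-18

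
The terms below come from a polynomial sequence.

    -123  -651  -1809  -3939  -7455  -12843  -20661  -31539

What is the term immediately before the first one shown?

45

-528  -1158  -2130  -3516  -5388  -7818  -10878
-630  -972  -1386  -1872  -2430  -3060
-342  -414  -486  -558  -630
-72  -72  -72  -72
The fourth differences are constant at -72.
Work back: -342 + 72 = -270;  -630 + 270 = -360;  -528 + 360 = -168;  -123 + 168 = 45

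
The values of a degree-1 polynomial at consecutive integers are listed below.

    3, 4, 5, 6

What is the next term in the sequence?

7

First differences: 1, 1, 1
First differences constant at 1.
6 + 1 = 7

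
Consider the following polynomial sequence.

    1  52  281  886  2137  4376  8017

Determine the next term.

13546

D1: 51, 229, 605, 1251, 2239, 3641
D2: 178, 376, 646, 988, 1402
D3: 198, 270, 342, 414
D4: 72, 72, 72
Constant fourth difference = 72, so extend:
414 + 72 = 486;  1402 + 486 = 1888;  3641 + 1888 = 5529;  8017 + 5529 = 13546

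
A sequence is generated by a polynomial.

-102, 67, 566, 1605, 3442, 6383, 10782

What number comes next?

17041

First differences: 169, 499, 1039, 1837, 2941, 4399
Second differences: 330, 540, 798, 1104, 1458
Third differences: 210, 258, 306, 354
Fourth differences: 48, 48, 48
The fourth differences are constant (48).
354 + 48 = 402;  1458 + 402 = 1860;  4399 + 1860 = 6259;  10782 + 6259 = 17041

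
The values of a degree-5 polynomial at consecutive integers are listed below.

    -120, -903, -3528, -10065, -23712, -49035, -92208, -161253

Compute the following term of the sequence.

-266280

First differences: -783, -2625, -6537, -13647, -25323, -43173, -69045
Second differences: -1842, -3912, -7110, -11676, -17850, -25872
Third differences: -2070, -3198, -4566, -6174, -8022
Fourth differences: -1128, -1368, -1608, -1848
Fifth differences: -240, -240, -240
Constant fifth difference = -240, so extend:
-1848 − 240 = -2088;  -8022 − 2088 = -10110;  -25872 − 10110 = -35982;  -69045 − 35982 = -105027;  -161253 − 105027 = -266280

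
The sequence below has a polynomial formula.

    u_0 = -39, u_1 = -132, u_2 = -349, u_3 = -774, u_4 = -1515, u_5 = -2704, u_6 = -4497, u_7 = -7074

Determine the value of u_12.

Δ: -93, -217, -425, -741, -1189, -1793, -2577
Δ²: -124, -208, -316, -448, -604, -784
Δ³: -84, -108, -132, -156, -180
Δ⁴: -24, -24, -24, -24
Fourth differences constant at -24.
-180 − 24 = -204;  -784 − 204 = -988;  -2577 − 988 = -3565;  -7074 − 3565 = -10639
-204 − 24 = -228;  -988 − 228 = -1216;  -3565 − 1216 = -4781;  -10639 − 4781 = -15420
-228 − 24 = -252;  -1216 − 252 = -1468;  -4781 − 1468 = -6249;  -15420 − 6249 = -21669
-252 − 24 = -276;  -1468 − 276 = -1744;  -6249 − 1744 = -7993;  -21669 − 7993 = -29662
-276 − 24 = -300;  -1744 − 300 = -2044;  -7993 − 2044 = -10037;  -29662 − 10037 = -39699

-39699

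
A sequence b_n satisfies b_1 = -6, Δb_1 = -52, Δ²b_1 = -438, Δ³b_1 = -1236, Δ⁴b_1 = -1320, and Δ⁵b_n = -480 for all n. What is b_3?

Build the table forward from the leading diagonal:
D5: -480  -480  -480
D4: -1320  -1800  -2280
D3: -1236  -2556  -4356
D2: -438  -1674  -4230
D1: -52  -490  -2164
b: -6  -58  -548

-548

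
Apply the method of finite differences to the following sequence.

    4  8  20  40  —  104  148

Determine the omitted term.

Using the first 4 terms:
Δ: 4  12  20
Δ²: 8  8
Constant second difference = 8.
Extend forward: 20 + 8 = 28;  40 + 28 = 68

68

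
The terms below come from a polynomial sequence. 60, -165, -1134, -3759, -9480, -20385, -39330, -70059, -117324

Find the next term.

-187005

D1: -225  -969  -2625  -5721  -10905  -18945  -30729  -47265
D2: -744  -1656  -3096  -5184  -8040  -11784  -16536
D3: -912  -1440  -2088  -2856  -3744  -4752
D4: -528  -648  -768  -888  -1008
D5: -120  -120  -120  -120
The fifth differences are constant (-120).
-1008 − 120 = -1128;  -4752 − 1128 = -5880;  -16536 − 5880 = -22416;  -47265 − 22416 = -69681;  -117324 − 69681 = -187005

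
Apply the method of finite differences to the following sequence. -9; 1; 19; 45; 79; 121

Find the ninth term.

First differences: 10  18  26  34  42
Second differences: 8  8  8  8
Constant second difference = 8, so extend:
42 + 8 = 50;  121 + 50 = 171
50 + 8 = 58;  171 + 58 = 229
58 + 8 = 66;  229 + 66 = 295

295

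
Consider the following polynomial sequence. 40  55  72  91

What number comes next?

First differences: 15, 17, 19
Second differences: 2, 2
Constant second difference = 2, so extend:
19 + 2 = 21;  91 + 21 = 112

112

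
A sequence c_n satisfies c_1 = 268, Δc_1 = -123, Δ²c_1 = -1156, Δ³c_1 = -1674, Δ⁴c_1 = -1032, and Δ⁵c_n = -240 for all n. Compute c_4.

-5243

Build the table forward from the leading diagonal:
Fifth differences: -240  -240  -240  -240
Fourth differences: -1032  -1272  -1512  -1752
Third differences: -1674  -2706  -3978  -5490
Second differences: -1156  -2830  -5536  -9514
First differences: -123  -1279  -4109  -9645
c: 268  145  -1134  -5243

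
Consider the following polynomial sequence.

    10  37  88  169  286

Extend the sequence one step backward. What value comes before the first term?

D1: 27  51  81  117
D2: 24  30  36
D3: 6  6
The third differences are constant at 6.
Work back: 24 − 6 = 18;  27 − 18 = 9;  10 − 9 = 1

1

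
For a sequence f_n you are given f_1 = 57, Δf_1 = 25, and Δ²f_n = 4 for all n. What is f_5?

181

Build the table forward from the leading diagonal:
Second differences: 4, 4, 4, 4, 4
First differences: 25, 29, 33, 37, 41
f: 57, 82, 111, 144, 181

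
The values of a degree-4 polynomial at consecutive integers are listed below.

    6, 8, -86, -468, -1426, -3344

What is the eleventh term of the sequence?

D1: 2, -94, -382, -958, -1918
D2: -96, -288, -576, -960
D3: -192, -288, -384
D4: -96, -96
The fourth differences are constant (-96).
-384 − 96 = -480;  -960 − 480 = -1440;  -1918 − 1440 = -3358;  -3344 − 3358 = -6702
-480 − 96 = -576;  -1440 − 576 = -2016;  -3358 − 2016 = -5374;  -6702 − 5374 = -12076
-576 − 96 = -672;  -2016 − 672 = -2688;  -5374 − 2688 = -8062;  -12076 − 8062 = -20138
-672 − 96 = -768;  -2688 − 768 = -3456;  -8062 − 3456 = -11518;  -20138 − 11518 = -31656
-768 − 96 = -864;  -3456 − 864 = -4320;  -11518 − 4320 = -15838;  -31656 − 15838 = -47494

-47494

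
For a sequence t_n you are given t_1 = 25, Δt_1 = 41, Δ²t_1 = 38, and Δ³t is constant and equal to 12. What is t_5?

465

Build the table forward from the leading diagonal:
D3: 12, 12, 12, 12, 12
D2: 38, 50, 62, 74, 86
D1: 41, 79, 129, 191, 265
t: 25, 66, 145, 274, 465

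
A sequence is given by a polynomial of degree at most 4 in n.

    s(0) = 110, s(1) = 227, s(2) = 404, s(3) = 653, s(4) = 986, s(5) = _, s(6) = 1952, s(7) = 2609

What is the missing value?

1415

Using the first 5 terms:
117  177  249  333
60  72  84
12  12
Constant third difference = 12.
Extend forward: 84 + 12 = 96;  333 + 96 = 429;  986 + 429 = 1415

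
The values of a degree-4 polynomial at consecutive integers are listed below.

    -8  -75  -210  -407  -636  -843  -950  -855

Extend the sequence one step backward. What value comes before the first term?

9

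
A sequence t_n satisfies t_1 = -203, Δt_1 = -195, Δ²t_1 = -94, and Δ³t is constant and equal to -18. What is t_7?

-3143

Build the table forward from the leading diagonal:
Third differences: -18, -18, -18, -18, -18, -18, -18
Second differences: -94, -112, -130, -148, -166, -184, -202
First differences: -195, -289, -401, -531, -679, -845, -1029
t: -203, -398, -687, -1088, -1619, -2298, -3143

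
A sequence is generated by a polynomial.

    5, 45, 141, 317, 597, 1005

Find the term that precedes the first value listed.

-3

Δ: 40  96  176  280  408
Δ²: 56  80  104  128
Δ³: 24  24  24
The third differences are constant at 24.
Work back: 56 − 24 = 32;  40 − 32 = 8;  5 − 8 = -3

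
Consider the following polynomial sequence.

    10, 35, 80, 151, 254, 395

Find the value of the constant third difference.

Δ: 25, 45, 71, 103, 141
Δ²: 20, 26, 32, 38
Δ³: 6, 6, 6

6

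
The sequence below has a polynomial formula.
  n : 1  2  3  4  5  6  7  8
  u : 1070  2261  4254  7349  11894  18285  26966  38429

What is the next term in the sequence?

53214

First differences: 1191, 1993, 3095, 4545, 6391, 8681, 11463
Second differences: 802, 1102, 1450, 1846, 2290, 2782
Third differences: 300, 348, 396, 444, 492
Fourth differences: 48, 48, 48, 48
Constant fourth difference = 48, so extend:
492 + 48 = 540;  2782 + 540 = 3322;  11463 + 3322 = 14785;  38429 + 14785 = 53214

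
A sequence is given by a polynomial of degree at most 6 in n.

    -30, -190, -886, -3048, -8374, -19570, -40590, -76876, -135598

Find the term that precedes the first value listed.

-4

Δ: -160, -696, -2162, -5326, -11196, -21020, -36286, -58722
Δ²: -536, -1466, -3164, -5870, -9824, -15266, -22436
Δ³: -930, -1698, -2706, -3954, -5442, -7170
Δ⁴: -768, -1008, -1248, -1488, -1728
Δ⁵: -240, -240, -240, -240
The fifth differences are constant at -240.
Work back: -768 + 240 = -528;  -930 + 528 = -402;  -536 + 402 = -134;  -160 + 134 = -26;  -30 + 26 = -4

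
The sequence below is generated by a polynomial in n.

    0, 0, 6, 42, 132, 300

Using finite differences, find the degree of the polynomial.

3

0, 6, 36, 90, 168
6, 30, 54, 78
24, 24, 24
The third differences are constant, so the polynomial has degree 3.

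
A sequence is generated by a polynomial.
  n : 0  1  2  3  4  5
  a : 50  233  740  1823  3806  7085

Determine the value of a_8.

First differences: 183 , 507 , 1083 , 1983 , 3279
Second differences: 324 , 576 , 900 , 1296
Third differences: 252 , 324 , 396
Fourth differences: 72 , 72
Fourth differences constant at 72.
396 + 72 = 468;  1296 + 468 = 1764;  3279 + 1764 = 5043;  7085 + 5043 = 12128
468 + 72 = 540;  1764 + 540 = 2304;  5043 + 2304 = 7347;  12128 + 7347 = 19475
540 + 72 = 612;  2304 + 612 = 2916;  7347 + 2916 = 10263;  19475 + 10263 = 29738

29738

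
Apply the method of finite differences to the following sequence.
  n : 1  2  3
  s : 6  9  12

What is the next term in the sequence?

15

First differences: 3 , 3
Constant first difference = 3, so extend:
12 + 3 = 15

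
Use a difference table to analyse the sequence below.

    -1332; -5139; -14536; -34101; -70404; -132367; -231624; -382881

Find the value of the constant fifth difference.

-360

Δ: -3807, -9397, -19565, -36303, -61963, -99257, -151257
Δ²: -5590, -10168, -16738, -25660, -37294, -52000
Δ³: -4578, -6570, -8922, -11634, -14706
Δ⁴: -1992, -2352, -2712, -3072
Δ⁵: -360, -360, -360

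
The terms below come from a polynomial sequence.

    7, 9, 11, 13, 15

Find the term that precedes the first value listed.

2  2  2  2
The first differences are constant at 2.
Work back: 7 − 2 = 5

5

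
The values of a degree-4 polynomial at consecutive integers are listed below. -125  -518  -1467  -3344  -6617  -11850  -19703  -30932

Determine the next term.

-46389

Δ: -393  -949  -1877  -3273  -5233  -7853  -11229
Δ²: -556  -928  -1396  -1960  -2620  -3376
Δ³: -372  -468  -564  -660  -756
Δ⁴: -96  -96  -96  -96
The fourth differences are constant (-96).
-756 − 96 = -852;  -3376 − 852 = -4228;  -11229 − 4228 = -15457;  -30932 − 15457 = -46389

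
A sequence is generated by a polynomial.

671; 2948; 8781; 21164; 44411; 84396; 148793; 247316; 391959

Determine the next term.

597236

D1: 2277 , 5833 , 12383 , 23247 , 39985 , 64397 , 98523 , 144643
D2: 3556 , 6550 , 10864 , 16738 , 24412 , 34126 , 46120
D3: 2994 , 4314 , 5874 , 7674 , 9714 , 11994
D4: 1320 , 1560 , 1800 , 2040 , 2280
D5: 240 , 240 , 240 , 240
The fifth differences are constant (240).
2280 + 240 = 2520;  11994 + 2520 = 14514;  46120 + 14514 = 60634;  144643 + 60634 = 205277;  391959 + 205277 = 597236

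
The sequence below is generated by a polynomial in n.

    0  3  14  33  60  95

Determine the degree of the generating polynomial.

2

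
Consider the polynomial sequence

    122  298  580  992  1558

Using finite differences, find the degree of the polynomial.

First differences: 176, 282, 412, 566
Second differences: 106, 130, 154
Third differences: 24, 24
The third differences are constant, so the polynomial has degree 3.

3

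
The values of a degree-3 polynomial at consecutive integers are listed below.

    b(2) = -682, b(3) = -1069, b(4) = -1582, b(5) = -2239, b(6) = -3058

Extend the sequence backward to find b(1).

Δ: -387  -513  -657  -819
Δ²: -126  -144  -162
Δ³: -18  -18
The third differences are constant at -18.
Work back: -126 + 18 = -108;  -387 + 108 = -279;  -682 + 279 = -403

-403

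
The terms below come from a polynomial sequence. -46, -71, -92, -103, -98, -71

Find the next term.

-16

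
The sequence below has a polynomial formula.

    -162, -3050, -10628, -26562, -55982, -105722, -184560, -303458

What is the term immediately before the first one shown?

First differences: -2888, -7578, -15934, -29420, -49740, -78838, -118898
Second differences: -4690, -8356, -13486, -20320, -29098, -40060
Third differences: -3666, -5130, -6834, -8778, -10962
Fourth differences: -1464, -1704, -1944, -2184
Fifth differences: -240, -240, -240
The fifth differences are constant at -240.
Work back: -1464 + 240 = -1224;  -3666 + 1224 = -2442;  -4690 + 2442 = -2248;  -2888 + 2248 = -640;  -162 + 640 = 478

478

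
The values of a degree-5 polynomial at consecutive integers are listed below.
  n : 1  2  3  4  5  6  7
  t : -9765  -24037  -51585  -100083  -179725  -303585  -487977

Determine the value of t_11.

-2290705

D1: -14272  -27548  -48498  -79642  -123860  -184392
D2: -13276  -20950  -31144  -44218  -60532
D3: -7674  -10194  -13074  -16314
D4: -2520  -2880  -3240
D5: -360  -360
Fifth differences constant at -360.
-3240 − 360 = -3600;  -16314 − 3600 = -19914;  -60532 − 19914 = -80446;  -184392 − 80446 = -264838;  -487977 − 264838 = -752815
-3600 − 360 = -3960;  -19914 − 3960 = -23874;  -80446 − 23874 = -104320;  -264838 − 104320 = -369158;  -752815 − 369158 = -1121973
-3960 − 360 = -4320;  -23874 − 4320 = -28194;  -104320 − 28194 = -132514;  -369158 − 132514 = -501672;  -1121973 − 501672 = -1623645
-4320 − 360 = -4680;  -28194 − 4680 = -32874;  -132514 − 32874 = -165388;  -501672 − 165388 = -667060;  -1623645 − 667060 = -2290705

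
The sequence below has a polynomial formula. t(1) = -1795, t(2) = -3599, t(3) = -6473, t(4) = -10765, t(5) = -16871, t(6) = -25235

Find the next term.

-36349

First differences: -1804, -2874, -4292, -6106, -8364
Second differences: -1070, -1418, -1814, -2258
Third differences: -348, -396, -444
Fourth differences: -48, -48
The fourth differences are constant (-48).
-444 − 48 = -492;  -2258 − 492 = -2750;  -8364 − 2750 = -11114;  -25235 − 11114 = -36349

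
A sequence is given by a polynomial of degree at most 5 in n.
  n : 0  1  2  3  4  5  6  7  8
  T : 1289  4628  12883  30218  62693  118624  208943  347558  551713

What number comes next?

3339, 8255, 17335, 32475, 55931, 90319, 138615, 204155
4916, 9080, 15140, 23456, 34388, 48296, 65540
4164, 6060, 8316, 10932, 13908, 17244
1896, 2256, 2616, 2976, 3336
360, 360, 360, 360
The fifth differences are constant (360).
3336 + 360 = 3696;  17244 + 3696 = 20940;  65540 + 20940 = 86480;  204155 + 86480 = 290635;  551713 + 290635 = 842348

842348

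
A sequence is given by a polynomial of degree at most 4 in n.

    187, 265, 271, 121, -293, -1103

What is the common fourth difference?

Δ: 78, 6, -150, -414, -810
Δ²: -72, -156, -264, -396
Δ³: -84, -108, -132
Δ⁴: -24, -24

-24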